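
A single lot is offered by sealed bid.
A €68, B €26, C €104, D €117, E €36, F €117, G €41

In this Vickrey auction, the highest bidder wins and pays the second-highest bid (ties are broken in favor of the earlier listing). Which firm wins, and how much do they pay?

Bids ranked: 117 (D) > 117 (F) > 104 (C) > 68 (A) > 41 (G) > 36 (E) > …
D and F tie at €117; tie-break gives it to D.
Second-price: D pays F's bid of €117.

D pays €117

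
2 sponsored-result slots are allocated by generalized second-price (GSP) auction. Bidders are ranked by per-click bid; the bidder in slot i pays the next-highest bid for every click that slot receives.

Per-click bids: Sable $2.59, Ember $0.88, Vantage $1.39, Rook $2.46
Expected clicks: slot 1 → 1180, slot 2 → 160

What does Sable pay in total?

Sable pays $2902.80

Sorting advertisers: $2.59 (Sable) > $2.46 (Rook) > $1.39 (Vantage) > …
Sable holds slot 1 → pays next bid $2.46 × 1180 clicks = $2902.80.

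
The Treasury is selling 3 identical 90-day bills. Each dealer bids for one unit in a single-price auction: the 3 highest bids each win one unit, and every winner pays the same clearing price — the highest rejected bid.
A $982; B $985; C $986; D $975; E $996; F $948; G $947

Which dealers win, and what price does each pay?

Sorting: 996 (E), 986 (C), 985 (B), 982 (A), 975 (D), …
Top 3: E, C, B.
Clearing price = highest rejected bid = $982.

E, C, B; each pays $982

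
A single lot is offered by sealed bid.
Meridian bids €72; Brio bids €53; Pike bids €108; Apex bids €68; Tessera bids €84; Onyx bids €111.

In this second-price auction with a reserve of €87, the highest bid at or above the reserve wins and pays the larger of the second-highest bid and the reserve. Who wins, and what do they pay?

Onyx pays €108

Rule: the highest bid at or above the reserve wins and pays the larger of the second-highest bid and the reserve.
Sorting bids: 111 (Onyx) > 108 (Pike) > 84 (Tessera) > 72 (Meridian) > 68 (Apex) > 53 (Brio)
Highest eligible bid: Onyx at €111.
max(second-highest €108, reserve €87) = €108; the reserve does not bind.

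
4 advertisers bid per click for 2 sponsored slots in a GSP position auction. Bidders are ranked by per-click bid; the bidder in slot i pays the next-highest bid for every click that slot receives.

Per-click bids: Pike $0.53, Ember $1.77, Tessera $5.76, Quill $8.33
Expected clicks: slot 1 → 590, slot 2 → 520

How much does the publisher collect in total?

Ranked by bid: $8.33 (Quill) > $5.76 (Tessera) > $1.77 (Ember) > …
Slot 1: Quill pays $5.76 × 590 = $3398.40
Slot 2: Tessera pays $1.77 × 520 = $920.40
Total = $4318.80

Total revenue: $4318.80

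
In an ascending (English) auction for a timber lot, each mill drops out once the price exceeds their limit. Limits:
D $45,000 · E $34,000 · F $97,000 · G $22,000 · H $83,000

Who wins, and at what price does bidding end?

Sorting limits: 97,000 (F) > 83,000 (H) > 45,000 (D) > 34,000 (E) > 22,000 (G)
Once the price passes $83,000, only F is left; the hammer falls at H's limit of $83,000.

F wins at $83,000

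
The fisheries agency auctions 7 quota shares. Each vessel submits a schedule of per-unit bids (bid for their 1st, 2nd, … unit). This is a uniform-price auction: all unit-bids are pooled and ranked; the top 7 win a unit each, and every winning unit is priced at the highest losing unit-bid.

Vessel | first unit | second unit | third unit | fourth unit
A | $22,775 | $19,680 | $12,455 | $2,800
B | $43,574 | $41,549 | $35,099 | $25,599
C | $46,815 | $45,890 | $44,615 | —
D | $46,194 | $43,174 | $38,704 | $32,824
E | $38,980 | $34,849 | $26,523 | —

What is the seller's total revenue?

Total revenue: $272,860

Merging the schedules and taking the best 7: 46,815 (C-1), 46,194 (D-1), 45,890 (C-2), 44,615 (C-3), 43,574 (B-1), 43,174 (D-2), 41,549 (B-2)
First bid not allocated: $38,980.
Allocation: B 2, C 3, D 2. Every unit priced at $38,980.
Revenue = 7 × 38,980 = $272,860.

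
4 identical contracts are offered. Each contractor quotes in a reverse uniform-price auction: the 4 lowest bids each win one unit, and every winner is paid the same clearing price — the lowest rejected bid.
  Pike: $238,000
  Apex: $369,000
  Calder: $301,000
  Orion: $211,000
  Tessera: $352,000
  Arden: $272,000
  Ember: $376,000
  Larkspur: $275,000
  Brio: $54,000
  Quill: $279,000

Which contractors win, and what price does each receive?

Ordering the bids: 54,000 (Brio), 211,000 (Orion), 238,000 (Pike), 272,000 (Arden), 275,000 (Larkspur), 279,000 (Quill), …
Winners (4 units): Brio, Orion, Pike, Arden.
Lowest unsuccessful bid: $275,000 → clearing price.

Brio, Orion, Pike, Arden; each is paid $275,000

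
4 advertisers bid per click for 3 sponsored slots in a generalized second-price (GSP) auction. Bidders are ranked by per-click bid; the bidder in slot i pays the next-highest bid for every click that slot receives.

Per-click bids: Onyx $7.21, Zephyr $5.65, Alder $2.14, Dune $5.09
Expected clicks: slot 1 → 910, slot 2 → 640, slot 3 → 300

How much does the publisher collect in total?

Ranked by bid: $7.21 (Onyx) > $5.65 (Zephyr) > $5.09 (Dune) > $2.14 (Alder)
Slot 1: Onyx pays $5.65 × 910 = $5141.50
Slot 2: Zephyr pays $5.09 × 640 = $3257.60
Slot 3: Dune pays $2.14 × 300 = $642.00
Total = $9041.10

Total revenue: $9041.10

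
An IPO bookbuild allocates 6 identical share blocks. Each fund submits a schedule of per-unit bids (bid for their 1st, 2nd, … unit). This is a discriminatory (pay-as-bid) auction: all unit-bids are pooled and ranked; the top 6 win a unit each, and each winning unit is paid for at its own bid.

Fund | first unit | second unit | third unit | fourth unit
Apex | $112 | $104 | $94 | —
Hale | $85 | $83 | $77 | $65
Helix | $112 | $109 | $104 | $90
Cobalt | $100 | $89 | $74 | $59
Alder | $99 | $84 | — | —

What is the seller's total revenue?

Total revenue: $641

Pooled unit-bids ranked (top 6): 112 (Apex-1), 112 (Helix-1), 109 (Helix-2), 104 (Apex-2), 104 (Helix-3), 100 (Cobalt-1)
Next rejected bid: $99 (not a price — pay-as-bid).
Each winning unit pays its own bid.
Revenue = 112 + 112 + 109 + 104 + 104 + 100 = $641.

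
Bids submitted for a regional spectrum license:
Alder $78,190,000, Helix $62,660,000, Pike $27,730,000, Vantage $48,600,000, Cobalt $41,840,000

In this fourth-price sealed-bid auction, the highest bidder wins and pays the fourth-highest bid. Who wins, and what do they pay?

Alder pays $41,840,000

Bids in order: 78,190,000 (Alder) > 62,660,000 (Helix) > 48,600,000 (Vantage) > 41,840,000 (Cobalt) > 27,730,000 (Pike)
Alder is highest; pays the fourth-highest bid, $41,840,000.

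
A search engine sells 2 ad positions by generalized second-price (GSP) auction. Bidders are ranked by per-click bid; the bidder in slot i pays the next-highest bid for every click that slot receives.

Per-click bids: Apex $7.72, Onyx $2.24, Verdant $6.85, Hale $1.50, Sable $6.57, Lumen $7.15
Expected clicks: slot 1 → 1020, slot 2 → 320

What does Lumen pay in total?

Lumen pays $2192.00

Per-click bids in order: $7.72 (Apex) > $7.15 (Lumen) > $6.85 (Verdant) > …
Lumen holds slot 2 → pays next bid $6.85 × 320 clicks = $2192.00.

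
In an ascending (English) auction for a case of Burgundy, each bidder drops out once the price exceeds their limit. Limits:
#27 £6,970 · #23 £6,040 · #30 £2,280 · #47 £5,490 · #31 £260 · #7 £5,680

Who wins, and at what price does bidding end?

Rule: the price rises until one bidder remains; the winner pays the price at which the last rival dropped out.
Limits ranked: 6,970 (#27) > 6,040 (#23) > 5,680 (#7) > 5,490 (#47) > 2,280 (#30) > 260 (#31)
Once the price passes £6,040, only #27 is left; the hammer falls at #23's limit of £6,040.

#27 wins at £6,040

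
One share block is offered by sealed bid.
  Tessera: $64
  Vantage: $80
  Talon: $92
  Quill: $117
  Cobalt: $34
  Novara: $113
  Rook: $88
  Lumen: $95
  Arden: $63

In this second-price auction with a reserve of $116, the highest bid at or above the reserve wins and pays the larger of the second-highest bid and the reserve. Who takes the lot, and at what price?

Rule: the highest bid at or above the reserve wins and pays the larger of the second-highest bid and the reserve.
Bids ranked: 117 (Quill) > 113 (Novara) > 95 (Lumen) > 92 (Talon) > 88 (Rook) > 80 (Vantage) > …
Highest eligible bid: Quill at $117.
max(second-highest $113, reserve $116) = $116.

Quill pays $116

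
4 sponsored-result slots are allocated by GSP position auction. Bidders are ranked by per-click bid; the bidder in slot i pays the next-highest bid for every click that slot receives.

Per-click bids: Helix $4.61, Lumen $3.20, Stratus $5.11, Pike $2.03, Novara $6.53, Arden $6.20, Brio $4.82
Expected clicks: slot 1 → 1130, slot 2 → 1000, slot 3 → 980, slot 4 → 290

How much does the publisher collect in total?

Total revenue: $18176.50

Ranked by bid: $6.53 (Novara) > $6.20 (Arden) > $5.11 (Stratus) > $4.82 (Brio) > $4.61 (Helix) > …
Slot 1: Novara pays $6.20 × 1130 = $7006.00
Slot 2: Arden pays $5.11 × 1000 = $5110.00
Slot 3: Stratus pays $4.82 × 980 = $4723.60
Slot 4: Brio pays $4.61 × 290 = $1336.90
Total = $18176.50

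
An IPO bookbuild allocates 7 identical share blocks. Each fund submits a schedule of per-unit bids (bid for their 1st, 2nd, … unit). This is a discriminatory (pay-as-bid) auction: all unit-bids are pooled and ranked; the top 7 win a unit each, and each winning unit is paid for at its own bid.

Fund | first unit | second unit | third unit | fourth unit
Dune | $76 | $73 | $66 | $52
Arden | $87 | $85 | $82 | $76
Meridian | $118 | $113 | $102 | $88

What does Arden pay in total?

Arden pays $254

Merging the schedules and taking the best 7: 118 (Meridian-1), 113 (Meridian-2), 102 (Meridian-3), 88 (Meridian-4), 87 (Arden-1), 85 (Arden-2), 82 (Arden-3)
Next rejected bid: $76 (not a price — pay-as-bid).
Arden's winning unit-bids: 87 + 85 + 82 = $254.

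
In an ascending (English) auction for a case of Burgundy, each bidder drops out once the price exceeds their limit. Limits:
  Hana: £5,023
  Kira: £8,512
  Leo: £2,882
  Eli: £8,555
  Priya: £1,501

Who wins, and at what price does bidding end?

Eli wins at £8,512

Limits ranked: 8,555 (Eli) > 8,512 (Kira) > 5,023 (Hana) > 2,882 (Leo) > 1,501 (Priya)
Bidding ends when Kira exits at £8,512; Eli takes it.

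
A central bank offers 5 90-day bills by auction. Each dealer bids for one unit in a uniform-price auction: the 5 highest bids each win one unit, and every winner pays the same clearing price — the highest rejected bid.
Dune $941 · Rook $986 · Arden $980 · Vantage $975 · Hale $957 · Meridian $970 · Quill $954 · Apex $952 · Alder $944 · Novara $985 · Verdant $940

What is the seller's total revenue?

Ordering the bids: 986 (Rook), 985 (Novara), 980 (Arden), 975 (Vantage), 970 (Meridian), 957 (Hale), 954 (Quill), …
Top 5: Rook, Novara, Arden, Vantage, Meridian.
First losing bid is Hale's $957, which sets the uniform price.
Total revenue = 5 × $957 = $4,785.

Total revenue: $4,785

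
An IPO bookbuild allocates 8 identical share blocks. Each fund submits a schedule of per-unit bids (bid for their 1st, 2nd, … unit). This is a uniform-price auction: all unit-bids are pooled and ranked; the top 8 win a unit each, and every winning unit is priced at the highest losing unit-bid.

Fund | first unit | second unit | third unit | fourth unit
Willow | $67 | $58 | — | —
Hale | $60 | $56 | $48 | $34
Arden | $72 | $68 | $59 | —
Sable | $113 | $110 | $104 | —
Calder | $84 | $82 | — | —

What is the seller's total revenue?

Total revenue: $480

All unit-bids, highest first — top 8: 113 (Sable-1), 110 (Sable-2), 104 (Sable-3), 84 (Calder-1), 82 (Calder-2), 72 (Arden-1), 68 (Arden-2), 67 (Willow-1)
Highest rejected unit-bid = $60.
Allocation: Arden 2, Calder 2, Sable 3, Willow 1. Every unit priced at $60.
Revenue = 8 × 60 = $480.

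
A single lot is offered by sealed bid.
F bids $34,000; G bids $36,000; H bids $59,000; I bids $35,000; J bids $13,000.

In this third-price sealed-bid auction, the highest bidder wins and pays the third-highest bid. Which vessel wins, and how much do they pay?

H pays $35,000

Bids ranked: 59,000 (H) > 36,000 (G) > 35,000 (I) > 34,000 (F) > 13,000 (J)
H is highest; pays the third-highest bid, $35,000.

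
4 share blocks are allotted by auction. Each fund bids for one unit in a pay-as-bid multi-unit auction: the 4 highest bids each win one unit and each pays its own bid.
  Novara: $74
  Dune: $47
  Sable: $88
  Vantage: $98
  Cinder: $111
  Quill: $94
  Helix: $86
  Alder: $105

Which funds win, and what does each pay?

Cinder $111, Alder $105, Vantage $98, Quill $94

Ordering the bids: 111 (Cinder), 105 (Alder), 98 (Vantage), 94 (Quill), 88 (Sable), 86 (Helix), …
Top 4: Cinder, Alder, Vantage, Quill.
Each winner pays its own bid: Cinder $111, Alder $105, Vantage $98, Quill $94.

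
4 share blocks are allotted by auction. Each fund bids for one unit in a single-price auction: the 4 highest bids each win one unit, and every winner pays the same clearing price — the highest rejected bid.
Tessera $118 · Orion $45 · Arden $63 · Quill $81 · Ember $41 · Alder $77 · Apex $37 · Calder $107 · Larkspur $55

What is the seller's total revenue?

Total revenue: $252

Bids ranked high→low: 118 (Tessera), 107 (Calder), 81 (Quill), 77 (Alder), 63 (Arden), 55 (Larkspur), …
The 4 highest are Tessera, Calder, Quill, Alder.
First losing bid is Arden's $63, which sets the uniform price.
Total revenue = 4 × $63 = $252.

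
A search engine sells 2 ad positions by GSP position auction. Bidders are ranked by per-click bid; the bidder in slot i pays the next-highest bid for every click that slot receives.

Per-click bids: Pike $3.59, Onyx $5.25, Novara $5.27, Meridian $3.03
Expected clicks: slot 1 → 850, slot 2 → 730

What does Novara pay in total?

Novara pays $4462.50

Ranked by bid: $5.27 (Novara) > $5.25 (Onyx) > $3.59 (Pike) > …
Novara holds slot 1 → pays next bid $5.25 × 850 clicks = $4462.50.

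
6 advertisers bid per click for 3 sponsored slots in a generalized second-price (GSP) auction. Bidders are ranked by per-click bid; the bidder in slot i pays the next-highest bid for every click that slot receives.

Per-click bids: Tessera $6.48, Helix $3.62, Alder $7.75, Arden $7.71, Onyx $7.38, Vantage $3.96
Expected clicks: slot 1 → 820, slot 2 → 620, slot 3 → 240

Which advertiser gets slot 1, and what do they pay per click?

Ranked by bid: $7.75 (Alder) > $7.71 (Arden) > $7.38 (Onyx) > $6.48 (Tessera) > …
Slot 1 goes to the first-ranked bidder, Alder, who pays the next bid down: $7.71/click.

Alder; $7.71 per click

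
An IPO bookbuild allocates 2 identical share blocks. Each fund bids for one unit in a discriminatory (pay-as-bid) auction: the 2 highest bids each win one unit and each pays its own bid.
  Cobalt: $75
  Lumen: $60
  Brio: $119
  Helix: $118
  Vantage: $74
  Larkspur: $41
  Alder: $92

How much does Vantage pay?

Vantage pays $0

Sorting: 119 (Brio), 118 (Helix), 92 (Alder), 75 (Cobalt), …
Top 2: Brio, Helix.
Vantage does not win → $0.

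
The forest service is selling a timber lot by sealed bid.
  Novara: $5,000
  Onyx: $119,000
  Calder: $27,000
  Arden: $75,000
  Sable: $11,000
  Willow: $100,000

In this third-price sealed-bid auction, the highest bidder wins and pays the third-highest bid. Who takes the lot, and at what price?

Rule: the highest bidder wins and pays the third-highest bid.
Sorting bids: 119,000 (Onyx) > 100,000 (Willow) > 75,000 (Arden) > 27,000 (Calder) > 11,000 (Sable) > 5,000 (Novara)
Onyx wins; payment is bid #3 in the ranking = $75,000.

Onyx pays $75,000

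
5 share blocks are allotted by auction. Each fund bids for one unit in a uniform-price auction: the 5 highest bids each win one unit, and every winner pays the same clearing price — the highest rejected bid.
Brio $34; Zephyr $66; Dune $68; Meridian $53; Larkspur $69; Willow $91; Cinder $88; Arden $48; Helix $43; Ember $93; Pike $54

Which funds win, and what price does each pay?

Ember, Willow, Cinder, Larkspur, Dune; each pays $66

Sorting: 93 (Ember), 91 (Willow), 88 (Cinder), 69 (Larkspur), 68 (Dune), 66 (Zephyr), 54 (Pike), …
Winners (5 units): Ember, Willow, Cinder, Larkspur, Dune.
Highest unsuccessful bid: $66 → clearing price.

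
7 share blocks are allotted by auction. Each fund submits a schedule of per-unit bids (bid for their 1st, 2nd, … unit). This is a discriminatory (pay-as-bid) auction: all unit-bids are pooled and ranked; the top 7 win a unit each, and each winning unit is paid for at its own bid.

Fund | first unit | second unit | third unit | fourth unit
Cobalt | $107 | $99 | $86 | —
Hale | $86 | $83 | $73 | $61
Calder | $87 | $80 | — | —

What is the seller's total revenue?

Pooled unit-bids ranked (top 7): 107 (Cobalt-1), 99 (Cobalt-2), 87 (Calder-1), 86 (Cobalt-3), 86 (Hale-1), 83 (Hale-2), 80 (Calder-2)
Next rejected bid: $73 (not a price — pay-as-bid).
Each winning unit pays its own bid.
Revenue = 107 + 99 + 87 + 86 + 86 + 83 + 80 = $628.

Total revenue: $628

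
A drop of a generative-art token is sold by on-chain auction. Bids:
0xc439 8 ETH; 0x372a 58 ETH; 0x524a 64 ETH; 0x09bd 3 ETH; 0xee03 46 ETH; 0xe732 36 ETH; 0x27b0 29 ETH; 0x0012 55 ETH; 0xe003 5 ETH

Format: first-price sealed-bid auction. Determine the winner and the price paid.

0x524a pays 64 ETH

Rule: the highest bidder wins and pays their own bid.
Bids in order: 64 (0x524a) > 58 (0x372a) > 55 (0x0012) > 46 (0xee03) > 36 (0xe732) > 29 (0x27b0) > …
0x524a has the highest bid and pays exactly that: 64 ETH.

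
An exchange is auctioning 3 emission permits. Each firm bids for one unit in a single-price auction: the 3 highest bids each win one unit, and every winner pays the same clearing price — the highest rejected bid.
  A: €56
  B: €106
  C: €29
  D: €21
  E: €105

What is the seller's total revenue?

Sorting: 106 (B), 105 (E), 56 (A), 29 (C), 21 (D)
Top 3: B, E, A.
First losing bid is C's €29, which sets the uniform price.
Total revenue = 3 × €29 = €87.

Total revenue: €87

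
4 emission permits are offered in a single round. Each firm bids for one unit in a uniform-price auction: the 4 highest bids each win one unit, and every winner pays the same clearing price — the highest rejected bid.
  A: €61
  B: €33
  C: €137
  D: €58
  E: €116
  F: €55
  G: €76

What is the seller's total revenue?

Total revenue: €232

Sorting: 137 (C), 116 (E), 76 (G), 61 (A), 58 (D), 55 (F), …
The 4 highest are C, E, G, A.
Clearing price = highest rejected bid = €58.
Total revenue = 4 × €58 = €232.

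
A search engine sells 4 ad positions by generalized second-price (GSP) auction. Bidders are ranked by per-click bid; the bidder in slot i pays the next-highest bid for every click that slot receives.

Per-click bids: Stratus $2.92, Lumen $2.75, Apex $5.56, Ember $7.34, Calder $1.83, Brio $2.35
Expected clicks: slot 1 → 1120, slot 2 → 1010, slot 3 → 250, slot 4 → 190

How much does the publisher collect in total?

Ranked by bid: $7.34 (Ember) > $5.56 (Apex) > $2.92 (Stratus) > $2.75 (Lumen) > $2.35 (Brio) > …
Slot 1: Ember pays $5.56 × 1120 = $6227.20
Slot 2: Apex pays $2.92 × 1010 = $2949.20
Slot 3: Stratus pays $2.75 × 250 = $687.50
Slot 4: Lumen pays $2.35 × 190 = $446.50
Total = $10310.40

Total revenue: $10310.40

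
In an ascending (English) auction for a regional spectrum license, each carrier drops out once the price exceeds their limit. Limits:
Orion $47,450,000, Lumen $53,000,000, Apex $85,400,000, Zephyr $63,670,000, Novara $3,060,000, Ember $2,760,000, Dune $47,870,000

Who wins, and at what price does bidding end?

Sorting limits: 85,400,000 (Apex) > 63,670,000 (Zephyr) > 53,000,000 (Lumen) > 47,870,000 (Dune) > 47,450,000 (Orion) > 3,060,000 (Novara) > …
Zephyr is the last rival to drop out, at $63,670,000; Apex remains and wins at that price.

Apex wins at $63,670,000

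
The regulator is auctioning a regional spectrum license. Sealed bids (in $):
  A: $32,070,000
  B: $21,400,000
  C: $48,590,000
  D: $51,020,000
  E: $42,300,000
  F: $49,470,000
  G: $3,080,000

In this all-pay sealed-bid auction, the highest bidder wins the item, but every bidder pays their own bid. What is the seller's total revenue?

Total revenue: $247,930,000

Bids in order: 51,020,000 (D) > 49,470,000 (F) > 48,590,000 (C) > 42,300,000 (E) > 32,070,000 (A) > 21,400,000 (B) > …
D wins with the top bid; all bids are sunk regardless.
Every bidder forfeits their bid regardless of winning.
Revenue = 32,070,000 + 21,400,000 + 48,590,000 + 51,020,000 + 42,300,000 + 49,470,000 + 3,080,000 = $247,930,000.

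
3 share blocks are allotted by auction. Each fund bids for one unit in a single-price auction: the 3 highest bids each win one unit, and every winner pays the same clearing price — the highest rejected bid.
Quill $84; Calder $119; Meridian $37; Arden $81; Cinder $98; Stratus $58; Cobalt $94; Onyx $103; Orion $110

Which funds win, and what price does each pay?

Sorting: 119 (Calder), 110 (Orion), 103 (Onyx), 98 (Cinder), 94 (Cobalt), …
The 3 highest are Calder, Orion, Onyx.
First losing bid is Cinder's $98, which sets the uniform price.

Calder, Orion, Onyx; each pays $98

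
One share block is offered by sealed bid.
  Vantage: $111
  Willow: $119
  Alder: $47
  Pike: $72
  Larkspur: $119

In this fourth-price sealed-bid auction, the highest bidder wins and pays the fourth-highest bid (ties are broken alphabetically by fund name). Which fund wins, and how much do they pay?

Bids ranked: 119 (Larkspur) > 119 (Willow) > 111 (Vantage) > 72 (Pike) > 47 (Alder)
Larkspur and Willow tie at $119; tie-break gives it to Larkspur.
Larkspur is highest; pays the fourth-highest bid, $72.

Larkspur pays $72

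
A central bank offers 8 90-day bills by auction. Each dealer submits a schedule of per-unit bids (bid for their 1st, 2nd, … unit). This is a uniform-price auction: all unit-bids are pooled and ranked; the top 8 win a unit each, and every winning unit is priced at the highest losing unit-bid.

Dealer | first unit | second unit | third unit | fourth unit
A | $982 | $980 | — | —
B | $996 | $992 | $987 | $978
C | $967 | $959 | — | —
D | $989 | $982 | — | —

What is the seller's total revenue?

Total revenue: $7,736

Pooled unit-bids ranked (top 8): 996 (B-1), 992 (B-2), 989 (D-1), 987 (B-3), 982 (A-1), 982 (D-2), 980 (A-2), 978 (B-4)
The (k+1)-th unit-bid is $967.
Allocation: A 2, B 4, D 2. Every unit priced at $967.
Revenue = 8 × 967 = $7,736.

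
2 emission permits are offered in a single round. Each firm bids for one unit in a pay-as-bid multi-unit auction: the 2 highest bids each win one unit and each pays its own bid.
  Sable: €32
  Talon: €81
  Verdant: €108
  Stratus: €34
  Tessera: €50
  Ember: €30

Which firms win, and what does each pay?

Verdant €108, Talon €81

Sorting: 108 (Verdant), 81 (Talon), 50 (Tessera), 34 (Stratus), …
The 2 highest are Verdant, Talon.
Each winner pays its own bid: Verdant €108, Talon €81.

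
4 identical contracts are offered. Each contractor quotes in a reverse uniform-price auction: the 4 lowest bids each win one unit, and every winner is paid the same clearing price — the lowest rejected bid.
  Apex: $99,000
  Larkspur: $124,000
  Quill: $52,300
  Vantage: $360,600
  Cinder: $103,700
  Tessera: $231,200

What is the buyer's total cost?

Total cost: $924,800

Ordering the bids: 52,300 (Quill), 99,000 (Apex), 103,700 (Cinder), 124,000 (Larkspur), 231,200 (Tessera), 360,600 (Vantage)
Winners (4 units): Quill, Apex, Cinder, Larkspur.
Lowest unsuccessful bid: $231,200 → clearing price.
Total cost = 4 × $231,200 = $924,800.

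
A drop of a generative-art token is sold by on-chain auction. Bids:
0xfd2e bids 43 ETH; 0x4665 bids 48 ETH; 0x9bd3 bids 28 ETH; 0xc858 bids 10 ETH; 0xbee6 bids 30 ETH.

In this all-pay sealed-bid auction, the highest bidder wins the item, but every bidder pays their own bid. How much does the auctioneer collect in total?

Sorting bids: 48 (0x4665) > 43 (0xfd2e) > 30 (0xbee6) > 28 (0x9bd3) > 10 (0xc858)
Every bidder forfeits their bid regardless of winning.
Revenue = 43 + 48 + 28 + 10 + 30 = 159 ETH.

Total revenue: 159 ETH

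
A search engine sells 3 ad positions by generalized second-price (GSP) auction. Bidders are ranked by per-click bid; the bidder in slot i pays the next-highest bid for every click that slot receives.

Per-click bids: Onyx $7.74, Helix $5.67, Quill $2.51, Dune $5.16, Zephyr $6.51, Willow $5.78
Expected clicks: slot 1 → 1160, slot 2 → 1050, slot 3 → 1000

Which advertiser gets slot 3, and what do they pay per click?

Ranked by bid: $7.74 (Onyx) > $6.51 (Zephyr) > $5.78 (Willow) > $5.67 (Helix) > …
Slot 3 goes to the third-ranked bidder, Willow, who pays the next bid down: $5.67/click.

Willow; $5.67 per click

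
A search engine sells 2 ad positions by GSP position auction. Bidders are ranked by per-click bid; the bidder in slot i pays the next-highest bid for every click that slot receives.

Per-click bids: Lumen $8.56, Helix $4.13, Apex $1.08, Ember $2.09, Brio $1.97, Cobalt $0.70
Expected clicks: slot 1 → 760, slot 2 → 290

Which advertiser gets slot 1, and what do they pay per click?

Lumen; $4.13 per click

Ranked by bid: $8.56 (Lumen) > $4.13 (Helix) > $2.09 (Ember) > …
Slot 1 goes to the first-ranked bidder, Lumen, who pays the next bid down: $4.13/click.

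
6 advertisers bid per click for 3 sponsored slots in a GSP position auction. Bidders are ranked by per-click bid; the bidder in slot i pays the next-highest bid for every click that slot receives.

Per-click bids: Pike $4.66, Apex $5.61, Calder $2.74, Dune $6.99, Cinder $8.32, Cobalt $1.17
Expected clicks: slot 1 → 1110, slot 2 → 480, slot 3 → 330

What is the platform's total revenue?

Sorting advertisers: $8.32 (Cinder) > $6.99 (Dune) > $5.61 (Apex) > $4.66 (Pike) > …
Slot 1: Cinder pays $6.99 × 1110 = $7758.90
Slot 2: Dune pays $5.61 × 480 = $2692.80
Slot 3: Apex pays $4.66 × 330 = $1537.80
Total = $11989.50

Total revenue: $11989.50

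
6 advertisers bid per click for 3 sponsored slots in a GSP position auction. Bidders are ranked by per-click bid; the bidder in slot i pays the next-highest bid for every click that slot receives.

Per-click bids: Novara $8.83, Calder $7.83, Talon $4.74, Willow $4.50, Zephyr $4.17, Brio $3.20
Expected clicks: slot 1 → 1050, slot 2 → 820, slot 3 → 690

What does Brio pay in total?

Sorting advertisers: $8.83 (Novara) > $7.83 (Calder) > $4.74 (Talon) > $4.50 (Willow) > …
Brio ranks below slot 3 → no slot, pays nothing.

Brio pays $0.00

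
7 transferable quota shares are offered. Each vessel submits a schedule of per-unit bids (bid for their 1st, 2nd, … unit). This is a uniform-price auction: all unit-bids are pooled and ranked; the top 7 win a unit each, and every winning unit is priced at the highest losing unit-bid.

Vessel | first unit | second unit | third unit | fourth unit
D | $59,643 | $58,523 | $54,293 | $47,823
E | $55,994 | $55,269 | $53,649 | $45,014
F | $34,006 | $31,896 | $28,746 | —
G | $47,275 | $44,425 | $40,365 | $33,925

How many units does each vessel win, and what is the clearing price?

D 4, E 3; clearing price $47,275

All unit-bids, highest first — top 7: 59,643 (D-1), 58,523 (D-2), 55,994 (E-1), 55,269 (E-2), 54,293 (D-3), 53,649 (E-3), 47,823 (D-4)
The (k+1)-th unit-bid is $47,275.
Allocation: D 4, E 3.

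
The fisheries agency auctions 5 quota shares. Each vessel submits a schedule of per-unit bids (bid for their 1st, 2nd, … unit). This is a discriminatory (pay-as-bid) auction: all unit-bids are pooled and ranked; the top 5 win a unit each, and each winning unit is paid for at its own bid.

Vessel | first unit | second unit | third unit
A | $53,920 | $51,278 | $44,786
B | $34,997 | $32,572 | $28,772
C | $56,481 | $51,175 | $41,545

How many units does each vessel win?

Merging the schedules and taking the best 5: 56,481 (C-1), 53,920 (A-1), 51,278 (A-2), 51,175 (C-2), 44,786 (A-3)
Next rejected bid: $41,545 (not a price — pay-as-bid).
Allocation: A 3, C 2.

A 3, C 2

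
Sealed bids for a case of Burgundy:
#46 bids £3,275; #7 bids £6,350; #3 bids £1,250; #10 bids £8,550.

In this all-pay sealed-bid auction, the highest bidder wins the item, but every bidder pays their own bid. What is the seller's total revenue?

Bids in order: 8,550 (#10) > 6,350 (#7) > 3,275 (#46) > 1,250 (#3)
#10 wins with the top bid; all bids are sunk regardless.
Every bidder forfeits their bid regardless of winning.
Revenue = 3,275 + 6,350 + 1,250 + 8,550 = £19,425.

Total revenue: £19,425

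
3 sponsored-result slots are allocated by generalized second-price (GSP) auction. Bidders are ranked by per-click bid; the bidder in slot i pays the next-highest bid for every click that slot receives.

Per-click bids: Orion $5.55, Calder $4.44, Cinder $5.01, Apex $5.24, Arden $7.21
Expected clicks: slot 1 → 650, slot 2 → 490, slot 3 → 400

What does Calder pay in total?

Ranked by bid: $7.21 (Arden) > $5.55 (Orion) > $5.24 (Apex) > $5.01 (Cinder) > …
Calder ranks below slot 3 → no slot, pays nothing.

Calder pays $0.00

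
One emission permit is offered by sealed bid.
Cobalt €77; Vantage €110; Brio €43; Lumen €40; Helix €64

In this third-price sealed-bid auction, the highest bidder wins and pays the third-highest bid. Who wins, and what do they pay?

Sorting bids: 110 (Vantage) > 77 (Cobalt) > 64 (Helix) > 43 (Brio) > 40 (Lumen)
Vantage is highest; pays the third-highest bid, €64.

Vantage pays €64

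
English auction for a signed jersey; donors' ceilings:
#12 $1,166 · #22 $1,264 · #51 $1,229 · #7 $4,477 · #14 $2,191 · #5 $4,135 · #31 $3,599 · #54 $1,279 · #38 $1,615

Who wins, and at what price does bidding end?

#7 wins at $4,135

Rule: the price rises until one bidder remains; the winner pays the price at which the last rival dropped out.
Sorting limits: 4,477 (#7) > 4,135 (#5) > 3,599 (#31) > 2,191 (#14) > 1,615 (#38) > 1,279 (#54) > …
#5 is the last rival to drop out, at $4,135; #7 remains and wins at that price.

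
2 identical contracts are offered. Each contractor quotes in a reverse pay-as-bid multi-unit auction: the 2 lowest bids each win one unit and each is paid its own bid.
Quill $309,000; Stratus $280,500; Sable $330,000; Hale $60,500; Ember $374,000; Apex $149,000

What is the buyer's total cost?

Sorting: 60,500 (Hale), 149,000 (Apex), 280,500 (Stratus), 309,000 (Quill), …
Lowest 2: Hale, Apex.
Total cost = 60,500 + 149,000 = $209,500.

Total cost: $209,500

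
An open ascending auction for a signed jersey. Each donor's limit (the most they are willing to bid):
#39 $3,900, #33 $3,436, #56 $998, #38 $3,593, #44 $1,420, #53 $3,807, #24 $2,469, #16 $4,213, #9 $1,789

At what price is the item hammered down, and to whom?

#16 wins at $3,900

Sorting limits: 4,213 (#16) > 3,900 (#39) > 3,807 (#53) > 3,593 (#38) > 3,436 (#33) > 2,469 (#24) > …
Once the price passes $3,900, only #16 is left; the hammer falls at #39's limit of $3,900.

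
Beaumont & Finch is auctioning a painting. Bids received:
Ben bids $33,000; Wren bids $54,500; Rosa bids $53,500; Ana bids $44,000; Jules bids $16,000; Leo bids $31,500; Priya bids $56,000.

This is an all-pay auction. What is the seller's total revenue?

All-pay auction: the highest bidder wins the item, but every bidder pays their own bid.
Bids ranked: 56,000 (Priya) > 54,500 (Wren) > 53,500 (Rosa) > 44,000 (Ana) > 33,000 (Ben) > 31,500 (Leo) > …
Priya wins with the top bid; all bids are sunk regardless.
Every bidder forfeits their bid regardless of winning.
Revenue = 33,000 + 54,500 + 53,500 + 44,000 + 16,000 + 31,500 + 56,000 = $288,500.

Total revenue: $288,500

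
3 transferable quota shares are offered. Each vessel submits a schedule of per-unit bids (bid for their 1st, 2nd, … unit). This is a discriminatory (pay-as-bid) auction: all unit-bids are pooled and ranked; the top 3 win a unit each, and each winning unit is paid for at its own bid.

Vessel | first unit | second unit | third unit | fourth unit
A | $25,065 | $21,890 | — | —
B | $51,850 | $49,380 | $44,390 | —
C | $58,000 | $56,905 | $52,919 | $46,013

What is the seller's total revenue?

Total revenue: $167,824

All unit-bids, highest first — top 3: 58,000 (C-1), 56,905 (C-2), 52,919 (C-3)
Next rejected bid: $51,850 (not a price — pay-as-bid).
Each winning unit pays its own bid.
Revenue = 58,000 + 56,905 + 52,919 = $167,824.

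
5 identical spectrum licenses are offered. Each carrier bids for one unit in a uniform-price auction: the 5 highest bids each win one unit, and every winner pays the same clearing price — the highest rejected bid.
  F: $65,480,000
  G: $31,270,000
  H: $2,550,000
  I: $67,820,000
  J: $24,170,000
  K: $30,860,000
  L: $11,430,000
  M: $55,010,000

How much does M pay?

M pays $24,170,000

Sorting: 67,820,000 (I), 65,480,000 (F), 55,010,000 (M), 31,270,000 (G), 30,860,000 (K), 24,170,000 (J), 11,430,000 (L), …
The 5 highest are I, F, M, G, K.
First losing bid is J's $24,170,000, which sets the uniform price.
M wins → pays $24,170,000.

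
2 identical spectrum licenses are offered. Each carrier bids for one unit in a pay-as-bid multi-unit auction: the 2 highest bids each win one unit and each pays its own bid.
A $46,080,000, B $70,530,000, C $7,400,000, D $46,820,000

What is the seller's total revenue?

Sorting: 70,530,000 (B), 46,820,000 (D), 46,080,000 (A), 7,400,000 (C)
The 2 highest are B, D.
Total revenue = 70,530,000 + 46,820,000 = $117,350,000.

Total revenue: $117,350,000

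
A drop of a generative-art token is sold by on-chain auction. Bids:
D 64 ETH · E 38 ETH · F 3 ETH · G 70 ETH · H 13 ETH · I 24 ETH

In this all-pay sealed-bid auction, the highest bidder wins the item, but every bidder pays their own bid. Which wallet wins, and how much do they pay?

Bids in order: 70 (G) > 64 (D) > 38 (E) > 24 (I) > 13 (H) > 3 (F)
G is highest and takes the item; every bidder forfeits their bid.

G pays 70 ETH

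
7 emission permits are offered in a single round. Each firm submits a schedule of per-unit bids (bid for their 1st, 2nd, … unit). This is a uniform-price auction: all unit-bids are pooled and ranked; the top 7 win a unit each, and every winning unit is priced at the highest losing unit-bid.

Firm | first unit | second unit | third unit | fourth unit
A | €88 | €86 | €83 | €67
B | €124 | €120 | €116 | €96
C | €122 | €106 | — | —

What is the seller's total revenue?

Total revenue: €602

Merging the schedules and taking the best 7: 124 (B-1), 122 (C-1), 120 (B-2), 116 (B-3), 106 (C-2), 96 (B-4), 88 (A-1)
The (k+1)-th unit-bid is €86.
Allocation: A 1, B 4, C 2. Every unit priced at €86.
Revenue = 7 × 86 = €602.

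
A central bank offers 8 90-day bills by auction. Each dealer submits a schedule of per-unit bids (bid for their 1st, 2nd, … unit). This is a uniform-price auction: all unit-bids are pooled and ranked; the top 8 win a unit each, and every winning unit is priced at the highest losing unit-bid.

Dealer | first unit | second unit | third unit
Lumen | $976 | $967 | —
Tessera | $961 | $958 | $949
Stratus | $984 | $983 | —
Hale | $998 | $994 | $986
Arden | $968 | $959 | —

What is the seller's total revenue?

Merging the schedules and taking the best 8: 998 (Hale-1), 994 (Hale-2), 986 (Hale-3), 984 (Stratus-1), 983 (Stratus-2), 976 (Lumen-1), 968 (Arden-1), 967 (Lumen-2)
Highest rejected unit-bid = $961.
Allocation: Arden 1, Hale 3, Lumen 2, Stratus 2. Every unit priced at $961.
Revenue = 8 × 961 = $7,688.

Total revenue: $7,688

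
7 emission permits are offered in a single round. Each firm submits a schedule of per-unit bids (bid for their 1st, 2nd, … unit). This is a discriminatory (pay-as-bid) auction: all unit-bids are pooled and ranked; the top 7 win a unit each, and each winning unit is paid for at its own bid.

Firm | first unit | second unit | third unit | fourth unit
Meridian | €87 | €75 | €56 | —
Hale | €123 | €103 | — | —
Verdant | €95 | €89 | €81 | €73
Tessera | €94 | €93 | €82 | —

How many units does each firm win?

Hale 2, Meridian 1, Tessera 2, Verdant 2

Pooled unit-bids ranked (top 7): 123 (Hale-1), 103 (Hale-2), 95 (Verdant-1), 94 (Tessera-1), 93 (Tessera-2), 89 (Verdant-2), 87 (Meridian-1)
Next rejected bid: €82 (not a price — pay-as-bid).
Allocation: Hale 2, Meridian 1, Tessera 2, Verdant 2.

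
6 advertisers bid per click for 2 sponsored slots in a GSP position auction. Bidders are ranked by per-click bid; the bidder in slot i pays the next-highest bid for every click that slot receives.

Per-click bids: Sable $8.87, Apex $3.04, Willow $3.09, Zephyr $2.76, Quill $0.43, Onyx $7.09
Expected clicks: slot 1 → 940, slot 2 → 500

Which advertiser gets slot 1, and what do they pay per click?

Sable; $7.09 per click

Sorting advertisers: $8.87 (Sable) > $7.09 (Onyx) > $3.09 (Willow) > …
Slot 1 goes to the first-ranked bidder, Sable, who pays the next bid down: $7.09/click.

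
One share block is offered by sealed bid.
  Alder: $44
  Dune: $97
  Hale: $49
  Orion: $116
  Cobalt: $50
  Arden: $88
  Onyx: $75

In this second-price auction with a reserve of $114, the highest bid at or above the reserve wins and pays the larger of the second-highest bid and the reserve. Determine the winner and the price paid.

Rule: the highest bid at or above the reserve wins and pays the larger of the second-highest bid and the reserve.
Bids ranked: 116 (Orion) > 97 (Dune) > 88 (Arden) > 75 (Onyx) > 50 (Cobalt) > 49 (Hale) > …
Highest eligible bid: Orion at $116.
max(second-highest $97, reserve $114) = $114.

Orion pays $114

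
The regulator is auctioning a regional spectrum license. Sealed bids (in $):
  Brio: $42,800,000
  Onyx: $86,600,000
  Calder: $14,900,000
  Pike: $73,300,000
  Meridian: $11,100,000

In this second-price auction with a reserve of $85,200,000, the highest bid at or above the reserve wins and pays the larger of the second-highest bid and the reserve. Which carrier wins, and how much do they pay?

Onyx pays $85,200,000

Rule: the highest bid at or above the reserve wins and pays the larger of the second-highest bid and the reserve.
Bids ranked: 86,600,000 (Onyx) > 73,300,000 (Pike) > 42,800,000 (Brio) > 14,900,000 (Calder) > 11,100,000 (Meridian)
Highest eligible bid: Onyx at $86,600,000.
Second-highest bid $73,300,000 is below the reserve $85,200,000, so the reserve binds → payment $85,200,000.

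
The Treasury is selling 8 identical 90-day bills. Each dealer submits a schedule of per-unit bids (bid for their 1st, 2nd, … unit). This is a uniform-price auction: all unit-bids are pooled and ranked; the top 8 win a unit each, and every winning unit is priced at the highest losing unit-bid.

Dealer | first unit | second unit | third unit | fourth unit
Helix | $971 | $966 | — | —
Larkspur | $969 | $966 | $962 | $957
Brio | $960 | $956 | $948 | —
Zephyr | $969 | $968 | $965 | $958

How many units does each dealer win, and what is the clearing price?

Merging the schedules and taking the best 8: 971 (Helix-1), 969 (Larkspur-1), 969 (Zephyr-1), 968 (Zephyr-2), 966 (Helix-2), 966 (Larkspur-2), 965 (Zephyr-3), 962 (Larkspur-3)
First bid not allocated: $960.
Allocation: Helix 2, Larkspur 3, Zephyr 3.

Helix 2, Larkspur 3, Zephyr 3; clearing price $960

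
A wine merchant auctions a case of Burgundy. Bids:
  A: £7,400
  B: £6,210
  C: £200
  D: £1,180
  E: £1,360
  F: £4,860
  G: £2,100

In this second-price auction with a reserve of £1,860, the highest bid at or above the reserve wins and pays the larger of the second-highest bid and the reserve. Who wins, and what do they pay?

A pays £6,210

Rule: the highest bid at or above the reserve wins and pays the larger of the second-highest bid and the reserve.
Bids ranked: 7,400 (A) > 6,210 (B) > 4,860 (F) > 2,100 (G) > 1,360 (E) > 1,180 (D) > …
A has the top bid at or above the reserve (£7,400).
max(second-highest £6,210, reserve £1,860) = £6,210; the reserve does not bind.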